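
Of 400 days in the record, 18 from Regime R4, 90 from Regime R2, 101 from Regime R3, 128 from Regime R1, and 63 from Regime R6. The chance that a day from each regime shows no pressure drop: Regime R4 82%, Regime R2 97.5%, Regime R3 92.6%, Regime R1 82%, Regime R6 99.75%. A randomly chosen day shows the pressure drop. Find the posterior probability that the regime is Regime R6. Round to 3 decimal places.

Taking complements, P(drop | each) = Regime R4 0.18, Regime R2 0.025, Regime R3 0.074, Regime R1 0.18, Regime R6 0.0025.
Prior × likelihood for each hypothesis:
  Regime R4: 0.045 × 0.18 = 0.0081
  Regime R2: 0.225 × 0.025 = 0.005625
  Regime R3: 0.2525 × 0.074 = 0.018685
  Regime R1: 0.32 × 0.18 = 0.0576
  Regime R6: 0.1575 × 0.0025 = 0.00039375
Sum = 0.09040375.
P(Regime R6 | evidence) = 0.00039375 / 0.09040375 ≈ 0.004.

0.004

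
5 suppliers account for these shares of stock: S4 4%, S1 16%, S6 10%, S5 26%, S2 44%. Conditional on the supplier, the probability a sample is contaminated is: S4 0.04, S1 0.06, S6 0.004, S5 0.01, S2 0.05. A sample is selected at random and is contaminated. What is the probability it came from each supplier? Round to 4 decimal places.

Unnormalized posteriors (prior × likelihood):
  S4: 0.04 × 0.04 = 0.0016
  S1: 0.16 × 0.06 = 0.0096
  S6: 0.1 × 0.004 = 0.0004
  S5: 0.26 × 0.01 = 0.0026
  S2: 0.44 × 0.05 = 0.022
Sum = 0.0362.
P(S4 | contaminated) = 0.0016/0.0362 ≈ 0.0442
P(S1 | contaminated) = 0.0096/0.0362 ≈ 0.2652
P(S6 | contaminated) = 0.0004/0.0362 ≈ 0.0110
P(S5 | contaminated) = 0.0026/0.0362 ≈ 0.0718
P(S2 | contaminated) = 0.022/0.0362 ≈ 0.6077

S4 0.0442, S1 0.2652, S6 0.0110, S5 0.0718, S2 0.6077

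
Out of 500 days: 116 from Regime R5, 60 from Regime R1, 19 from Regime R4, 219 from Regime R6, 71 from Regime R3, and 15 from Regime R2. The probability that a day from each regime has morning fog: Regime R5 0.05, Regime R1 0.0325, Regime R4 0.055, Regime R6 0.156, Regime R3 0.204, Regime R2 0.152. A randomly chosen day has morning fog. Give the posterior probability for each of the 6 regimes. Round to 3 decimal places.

Regime R5 0.097, Regime R1 0.033, Regime R4 0.017, Regime R6 0.572, Regime R3 0.243, Regime R2 0.038

Unnormalized posteriors (prior × likelihood):
  Regime R5: 0.232 × 0.05 = 0.0116
  Regime R1: 0.12 × 0.0325 = 0.0039
  Regime R4: 0.038 × 0.055 = 0.00209
  Regime R6: 0.438 × 0.156 = 0.068328
  Regime R3: 0.142 × 0.204 = 0.028968
  Regime R2: 0.03 × 0.152 = 0.00456
Normalizing constant = 0.119446.
P(Regime R5 | fog) = 0.0116/0.119446 ≈ 0.097
P(Regime R1 | fog) = 0.0039/0.119446 ≈ 0.033
P(Regime R4 | fog) = 0.00209/0.119446 ≈ 0.017
P(Regime R6 | fog) = 0.068328/0.119446 ≈ 0.572
P(Regime R3 | fog) = 0.028968/0.119446 ≈ 0.243
P(Regime R2 | fog) = 0.00456/0.119446 ≈ 0.038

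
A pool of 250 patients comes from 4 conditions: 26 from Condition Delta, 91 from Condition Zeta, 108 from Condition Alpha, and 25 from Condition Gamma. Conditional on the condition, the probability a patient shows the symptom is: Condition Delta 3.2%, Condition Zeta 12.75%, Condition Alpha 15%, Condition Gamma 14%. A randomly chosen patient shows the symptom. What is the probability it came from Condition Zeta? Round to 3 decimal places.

0.361

Prior × likelihood for each hypothesis:
  Condition Delta: 0.104 × 0.032 = 0.003328
  Condition Zeta: 0.364 × 0.1275 = 0.04641
  Condition Alpha: 0.432 × 0.15 = 0.0648
  Condition Gamma: 0.1 × 0.14 = 0.014
Total = 0.128538.
P(Condition Zeta | evidence) = 0.04641 / 0.128538 ≈ 0.361.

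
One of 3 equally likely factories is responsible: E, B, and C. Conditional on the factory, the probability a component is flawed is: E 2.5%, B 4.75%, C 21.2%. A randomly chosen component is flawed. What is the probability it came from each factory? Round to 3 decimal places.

E 0.088, B 0.167, C 0.745

With a uniform prior (1/3 each), posterior ∝ likelihood:
  E: 0.025
  B: 0.0475
  C: 0.212
Sum = 0.2845.
P(E | flawed) = 0.025/0.2845 ≈ 0.088
P(B | flawed) = 0.0475/0.2845 ≈ 0.167
P(C | flawed) = 0.212/0.2845 ≈ 0.745
(Check: 0.088+0.167+0.745 = 1.000.)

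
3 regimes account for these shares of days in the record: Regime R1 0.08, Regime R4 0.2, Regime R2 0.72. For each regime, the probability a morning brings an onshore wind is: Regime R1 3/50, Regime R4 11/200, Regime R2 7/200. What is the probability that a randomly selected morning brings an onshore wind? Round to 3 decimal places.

Prior × likelihood for each hypothesis:
  Regime R1: 0.08 × 0.06 = 0.0048
  Regime R4: 0.2 × 0.055 = 0.011
  Regime R2: 0.72 × 0.035 = 0.0252
P(onshore) = 0.0048 + 0.011 + 0.0252 = 0.041 → 0.041.

0.041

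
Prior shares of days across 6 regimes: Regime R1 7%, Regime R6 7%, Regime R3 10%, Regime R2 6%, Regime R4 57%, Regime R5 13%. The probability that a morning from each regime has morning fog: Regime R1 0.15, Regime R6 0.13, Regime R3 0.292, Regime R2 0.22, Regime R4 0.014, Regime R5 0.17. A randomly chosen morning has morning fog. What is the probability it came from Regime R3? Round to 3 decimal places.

0.317

Unnormalized posteriors (prior × likelihood):
  Regime R1: 0.07 × 0.15 = 0.0105
  Regime R6: 0.07 × 0.13 = 0.0091
  Regime R3: 0.1 × 0.292 = 0.0292
  Regime R2: 0.06 × 0.22 = 0.0132
  Regime R4: 0.57 × 0.014 = 0.00798
  Regime R5: 0.13 × 0.17 = 0.0221
Normalizing constant = 0.09208.
P(Regime R3 | evidence) = 0.0292 / 0.09208 ≈ 0.317.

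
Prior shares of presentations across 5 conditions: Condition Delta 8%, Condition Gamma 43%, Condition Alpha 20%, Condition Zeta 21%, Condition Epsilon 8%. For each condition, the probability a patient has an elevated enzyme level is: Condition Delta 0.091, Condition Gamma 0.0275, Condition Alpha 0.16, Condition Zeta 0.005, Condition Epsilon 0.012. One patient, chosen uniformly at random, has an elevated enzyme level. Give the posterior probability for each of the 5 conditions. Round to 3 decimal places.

Condition Delta 0.137, Condition Gamma 0.223, Condition Alpha 0.602, Condition Zeta 0.020, Condition Epsilon 0.018

By Bayes' rule, posterior ∝ prior × likelihood:
  Condition Delta: 0.08 × 0.091 = 0.00728
  Condition Gamma: 0.43 × 0.0275 = 0.011825
  Condition Alpha: 0.2 × 0.16 = 0.032
  Condition Zeta: 0.21 × 0.005 = 0.00105
  Condition Epsilon: 0.08 × 0.012 = 0.00096
Normalizing constant = 0.053115.
P(Condition Delta | elevated) = 0.00728/0.053115 ≈ 0.137
P(Condition Gamma | elevated) = 0.011825/0.053115 ≈ 0.223
P(Condition Alpha | elevated) = 0.032/0.053115 ≈ 0.602
P(Condition Zeta | elevated) = 0.00105/0.053115 ≈ 0.020
P(Condition Epsilon | elevated) = 0.00096/0.053115 ≈ 0.018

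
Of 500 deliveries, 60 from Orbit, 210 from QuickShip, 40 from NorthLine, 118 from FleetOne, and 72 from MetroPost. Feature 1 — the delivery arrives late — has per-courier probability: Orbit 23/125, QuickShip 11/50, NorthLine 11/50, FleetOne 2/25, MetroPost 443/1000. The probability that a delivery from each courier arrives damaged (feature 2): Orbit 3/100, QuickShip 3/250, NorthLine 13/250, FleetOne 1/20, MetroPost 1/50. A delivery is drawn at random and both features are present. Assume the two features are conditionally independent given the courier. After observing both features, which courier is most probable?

Unnormalized posteriors (prior × likelihood):
  Orbit: 0.12 × 0.184 × 0.03 = 0.0006624
  QuickShip: 0.42 × 0.22 × 0.012 = 0.0011088
  NorthLine: 0.08 × 0.22 × 0.052 = 0.0009152
  FleetOne: 0.236 × 0.08 × 0.05 = 0.000944
  MetroPost: 0.144 × 0.443 × 0.02 = 0.00127584
Sum = 0.00490624.
Largest term belongs to MetroPost, so MetroPost is most probable.

MetroPost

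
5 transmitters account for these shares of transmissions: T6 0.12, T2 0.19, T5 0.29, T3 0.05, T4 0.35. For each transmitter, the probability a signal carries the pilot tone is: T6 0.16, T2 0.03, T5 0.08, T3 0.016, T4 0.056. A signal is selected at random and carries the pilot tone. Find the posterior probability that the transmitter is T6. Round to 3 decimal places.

0.280

By Bayes' rule, posterior ∝ prior × likelihood:
  T6: 0.12 × 0.16 = 0.0192
  T2: 0.19 × 0.03 = 0.0057
  T5: 0.29 × 0.08 = 0.0232
  T3: 0.05 × 0.016 = 0.0008
  T4: 0.35 × 0.056 = 0.0196
Normalizing constant = 0.0685.
P(T6 | evidence) = 0.0192 / 0.0685 ≈ 0.280.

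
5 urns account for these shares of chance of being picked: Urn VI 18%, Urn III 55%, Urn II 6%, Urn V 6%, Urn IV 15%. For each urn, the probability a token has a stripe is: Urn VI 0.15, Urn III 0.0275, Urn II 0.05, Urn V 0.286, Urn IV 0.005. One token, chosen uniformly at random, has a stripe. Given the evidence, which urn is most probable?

Urn VI

Prior × likelihood for each hypothesis:
  Urn VI: 0.18 × 0.15 = 0.027
  Urn III: 0.55 × 0.0275 = 0.015125
  Urn II: 0.06 × 0.05 = 0.003
  Urn V: 0.06 × 0.286 = 0.01716
  Urn IV: 0.15 × 0.005 = 0.00075
Normalizing constant = 0.063035.
Largest term belongs to Urn VI, so Urn VI is most probable.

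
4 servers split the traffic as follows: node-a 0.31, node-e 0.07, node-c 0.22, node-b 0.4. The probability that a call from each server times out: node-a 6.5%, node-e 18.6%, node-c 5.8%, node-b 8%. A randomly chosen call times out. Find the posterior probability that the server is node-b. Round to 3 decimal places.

0.411

Compute prior × likelihood for every hypothesis:
  node-a: 0.31 × 0.065 = 0.02015
  node-e: 0.07 × 0.186 = 0.01302
  node-c: 0.22 × 0.058 = 0.01276
  node-b: 0.4 × 0.08 = 0.032
Total = 0.07793.
P(node-b | evidence) = 0.032 / 0.07793 ≈ 0.411.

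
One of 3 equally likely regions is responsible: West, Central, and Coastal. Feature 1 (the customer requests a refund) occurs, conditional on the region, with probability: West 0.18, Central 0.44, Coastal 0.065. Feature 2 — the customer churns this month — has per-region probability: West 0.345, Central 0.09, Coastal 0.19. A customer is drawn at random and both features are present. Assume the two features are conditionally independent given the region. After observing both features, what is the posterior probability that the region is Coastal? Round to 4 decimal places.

With a uniform prior (1/3 each), posterior ∝ likelihood:
  West: 0.18 × 0.345 = 0.0621
  Central: 0.44 × 0.09 = 0.0396
  Coastal: 0.065 × 0.19 = 0.01235
Sum = 0.11405.
P(Coastal | evidence) = 0.01235 / 0.11405 ≈ 0.1083.

0.1083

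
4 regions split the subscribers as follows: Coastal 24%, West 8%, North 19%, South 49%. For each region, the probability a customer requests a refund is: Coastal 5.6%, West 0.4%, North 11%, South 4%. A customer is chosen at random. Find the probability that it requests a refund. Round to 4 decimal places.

0.0543

Prior × likelihood for each hypothesis:
  Coastal: 0.24 × 0.056 = 0.01344
  West: 0.08 × 0.004 = 0.00032
  North: 0.19 × 0.11 = 0.0209
  South: 0.49 × 0.04 = 0.0196
P(refund) = 0.01344 + 0.00032 + 0.0209 + 0.0196 = 0.05426 → 0.0543.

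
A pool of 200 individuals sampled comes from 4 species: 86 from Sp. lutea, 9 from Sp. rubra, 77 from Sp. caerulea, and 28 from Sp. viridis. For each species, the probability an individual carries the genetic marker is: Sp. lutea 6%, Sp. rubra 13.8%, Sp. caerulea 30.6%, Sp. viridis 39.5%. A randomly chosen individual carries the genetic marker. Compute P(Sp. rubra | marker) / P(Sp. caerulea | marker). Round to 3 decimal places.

0.053

Prior × likelihood for each hypothesis:
  Sp. lutea: 0.43 × 0.06 = 0.0258
  Sp. rubra: 0.045 × 0.138 = 0.00621
  Sp. caerulea: 0.385 × 0.306 = 0.11781
  Sp. viridis: 0.14 × 0.395 = 0.0553
Total = 0.20512.
The ratio is 0.00621 / 0.11781 (the normalizer cancels) = 0.053.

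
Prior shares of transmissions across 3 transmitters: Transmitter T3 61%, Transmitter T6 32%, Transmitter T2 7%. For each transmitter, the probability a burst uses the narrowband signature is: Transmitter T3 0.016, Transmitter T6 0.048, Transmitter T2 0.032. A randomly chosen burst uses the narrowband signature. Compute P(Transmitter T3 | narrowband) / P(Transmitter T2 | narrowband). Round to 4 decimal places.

Compute prior × likelihood for every hypothesis:
  Transmitter T3: 0.61 × 0.016 = 0.00976
  Transmitter T6: 0.32 × 0.048 = 0.01536
  Transmitter T2: 0.07 × 0.032 = 0.00224
Total = 0.02736.
The ratio is 0.00976 / 0.00224 (the normalizer cancels) = 4.3571.

4.3571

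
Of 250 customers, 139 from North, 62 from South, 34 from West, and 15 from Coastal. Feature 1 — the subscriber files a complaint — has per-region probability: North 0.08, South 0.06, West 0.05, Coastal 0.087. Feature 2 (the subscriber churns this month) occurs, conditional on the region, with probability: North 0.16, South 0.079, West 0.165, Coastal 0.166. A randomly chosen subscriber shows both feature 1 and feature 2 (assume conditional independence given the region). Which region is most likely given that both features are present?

North

Compute prior × likelihood for every hypothesis:
  North: 0.556 × 0.08 × 0.16 = 0.0071168
  South: 0.248 × 0.06 × 0.079 = 0.00117552
  West: 0.136 × 0.05 × 0.165 = 0.001122
  Coastal: 0.06 × 0.087 × 0.166 = 0.00086652
Normalizing constant = 0.01028084.
Largest term belongs to North, so North is most probable.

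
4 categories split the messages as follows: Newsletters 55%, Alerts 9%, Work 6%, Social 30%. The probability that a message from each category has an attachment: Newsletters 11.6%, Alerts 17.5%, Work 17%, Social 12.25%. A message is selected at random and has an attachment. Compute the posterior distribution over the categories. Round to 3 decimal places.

Newsletters 0.504, Alerts 0.125, Work 0.081, Social 0.291

Compute prior × likelihood for every hypothesis:
  Newsletters: 0.55 × 0.116 = 0.0638
  Alerts: 0.09 × 0.175 = 0.01575
  Work: 0.06 × 0.17 = 0.0102
  Social: 0.3 × 0.1225 = 0.03675
Normalizing constant = 0.1265.
P(Newsletters | attachment) = 0.0638/0.1265 ≈ 0.504
P(Alerts | attachment) = 0.01575/0.1265 ≈ 0.125
P(Work | attachment) = 0.0102/0.1265 ≈ 0.081
P(Social | attachment) = 0.03675/0.1265 ≈ 0.291
(Check: 0.504+0.125+0.081+0.291 = 1.001.)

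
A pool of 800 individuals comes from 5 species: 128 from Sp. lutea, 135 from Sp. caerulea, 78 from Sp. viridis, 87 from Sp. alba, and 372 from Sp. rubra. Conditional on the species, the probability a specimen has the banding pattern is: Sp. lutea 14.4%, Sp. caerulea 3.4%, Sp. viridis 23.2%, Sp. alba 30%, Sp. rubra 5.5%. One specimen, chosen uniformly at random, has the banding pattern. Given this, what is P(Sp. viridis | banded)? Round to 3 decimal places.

0.206

Compute prior × likelihood for every hypothesis:
  Sp. lutea: 0.16 × 0.144 = 0.02304
  Sp. caerulea: 0.16875 × 0.034 = 0.0057375
  Sp. viridis: 0.0975 × 0.232 = 0.02262
  Sp. alba: 0.10875 × 0.3 = 0.032625
  Sp. rubra: 0.465 × 0.055 = 0.025575
Sum = 0.1095975.
P(Sp. viridis | evidence) = 0.02262 / 0.1095975 ≈ 0.206.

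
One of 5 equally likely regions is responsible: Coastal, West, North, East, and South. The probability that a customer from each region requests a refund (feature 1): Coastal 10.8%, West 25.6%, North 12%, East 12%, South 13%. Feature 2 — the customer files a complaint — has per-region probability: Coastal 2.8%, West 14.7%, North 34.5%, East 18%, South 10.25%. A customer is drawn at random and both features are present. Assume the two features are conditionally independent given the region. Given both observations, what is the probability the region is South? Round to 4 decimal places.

0.1139

With a uniform prior (1/5 each), posterior ∝ likelihood:
  Coastal: 0.108 × 0.028 = 0.003024
  West: 0.256 × 0.147 = 0.037632
  North: 0.12 × 0.345 = 0.0414
  East: 0.12 × 0.18 = 0.0216
  South: 0.13 × 0.1025 = 0.013325
Sum = 0.116981.
P(South | evidence) = 0.013325 / 0.116981 ≈ 0.1139.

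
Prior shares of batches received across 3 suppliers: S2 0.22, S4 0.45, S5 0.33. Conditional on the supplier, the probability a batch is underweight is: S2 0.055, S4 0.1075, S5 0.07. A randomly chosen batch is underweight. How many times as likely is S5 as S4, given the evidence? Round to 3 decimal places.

By Bayes' rule, posterior ∝ prior × likelihood:
  S2: 0.22 × 0.055 = 0.0121
  S4: 0.45 × 0.1075 = 0.048375
  S5: 0.33 × 0.07 = 0.0231
Total = 0.083575.
The ratio is 0.0231 / 0.048375 (the normalizer cancels) = 0.478.

0.478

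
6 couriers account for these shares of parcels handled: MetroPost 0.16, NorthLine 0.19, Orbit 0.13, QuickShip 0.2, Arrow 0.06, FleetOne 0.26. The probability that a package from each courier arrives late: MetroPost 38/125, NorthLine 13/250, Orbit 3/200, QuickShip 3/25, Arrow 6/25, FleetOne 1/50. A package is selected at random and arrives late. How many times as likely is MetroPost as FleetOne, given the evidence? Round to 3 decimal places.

9.354

By Bayes' rule, posterior ∝ prior × likelihood:
  MetroPost: 0.16 × 0.304 = 0.04864
  NorthLine: 0.19 × 0.052 = 0.00988
  Orbit: 0.13 × 0.015 = 0.00195
  QuickShip: 0.2 × 0.12 = 0.024
  Arrow: 0.06 × 0.24 = 0.0144
  FleetOne: 0.26 × 0.02 = 0.0052
Normalizing constant = 0.10407.
The ratio is 0.04864 / 0.0052 (the normalizer cancels) = 9.354.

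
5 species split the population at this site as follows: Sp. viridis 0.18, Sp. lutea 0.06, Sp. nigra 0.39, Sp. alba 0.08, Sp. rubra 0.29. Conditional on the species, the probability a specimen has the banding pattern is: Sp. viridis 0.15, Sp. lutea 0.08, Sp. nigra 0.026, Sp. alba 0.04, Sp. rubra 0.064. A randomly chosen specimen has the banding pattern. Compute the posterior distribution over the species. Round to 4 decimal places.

Sp. viridis 0.4239, Sp. lutea 0.0754, Sp. nigra 0.1592, Sp. alba 0.0502, Sp. rubra 0.2914

Unnormalized posteriors (prior × likelihood):
  Sp. viridis: 0.18 × 0.15 = 0.027
  Sp. lutea: 0.06 × 0.08 = 0.0048
  Sp. nigra: 0.39 × 0.026 = 0.01014
  Sp. alba: 0.08 × 0.04 = 0.0032
  Sp. rubra: 0.29 × 0.064 = 0.01856
Sum = 0.0637.
P(Sp. viridis | banded) = 0.027/0.0637 ≈ 0.4239
P(Sp. lutea | banded) = 0.0048/0.0637 ≈ 0.0754
P(Sp. nigra | banded) = 0.01014/0.0637 ≈ 0.1592
P(Sp. alba | banded) = 0.0032/0.0637 ≈ 0.0502
P(Sp. rubra | banded) = 0.01856/0.0637 ≈ 0.2914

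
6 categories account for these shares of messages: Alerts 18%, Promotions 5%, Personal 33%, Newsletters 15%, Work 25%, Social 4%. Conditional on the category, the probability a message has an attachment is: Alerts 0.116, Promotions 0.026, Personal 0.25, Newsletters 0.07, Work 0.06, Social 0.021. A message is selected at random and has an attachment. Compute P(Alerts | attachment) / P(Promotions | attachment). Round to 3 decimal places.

Compute prior × likelihood for every hypothesis:
  Alerts: 0.18 × 0.116 = 0.02088
  Promotions: 0.05 × 0.026 = 0.0013
  Personal: 0.33 × 0.25 = 0.0825
  Newsletters: 0.15 × 0.07 = 0.0105
  Work: 0.25 × 0.06 = 0.015
  Social: 0.04 × 0.021 = 0.00084
Sum = 0.13102.
The ratio is 0.02088 / 0.0013 (the normalizer cancels) = 16.062.

16.062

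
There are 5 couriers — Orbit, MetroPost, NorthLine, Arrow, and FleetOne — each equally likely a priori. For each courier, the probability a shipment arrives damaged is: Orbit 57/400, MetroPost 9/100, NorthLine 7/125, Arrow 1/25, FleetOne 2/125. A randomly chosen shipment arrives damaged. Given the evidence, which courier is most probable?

Orbit

With a uniform prior (1/5 each), posterior ∝ likelihood:
  Orbit: 0.1425
  MetroPost: 0.09
  NorthLine: 0.056
  Arrow: 0.04
  FleetOne: 0.016
Total = 0.3445.
Largest term belongs to Orbit, so Orbit is most probable.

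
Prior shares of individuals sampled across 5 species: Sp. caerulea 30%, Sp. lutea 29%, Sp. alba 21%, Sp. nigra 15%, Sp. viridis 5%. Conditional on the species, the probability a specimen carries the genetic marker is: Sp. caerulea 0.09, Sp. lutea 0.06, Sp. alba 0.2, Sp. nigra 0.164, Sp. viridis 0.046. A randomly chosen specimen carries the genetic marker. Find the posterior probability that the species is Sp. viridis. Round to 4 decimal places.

By Bayes' rule, posterior ∝ prior × likelihood:
  Sp. caerulea: 0.3 × 0.09 = 0.027
  Sp. lutea: 0.29 × 0.06 = 0.0174
  Sp. alba: 0.21 × 0.2 = 0.042
  Sp. nigra: 0.15 × 0.164 = 0.0246
  Sp. viridis: 0.05 × 0.046 = 0.0023
Sum = 0.1133.
P(Sp. viridis | evidence) = 0.0023 / 0.1133 ≈ 0.0203.

0.0203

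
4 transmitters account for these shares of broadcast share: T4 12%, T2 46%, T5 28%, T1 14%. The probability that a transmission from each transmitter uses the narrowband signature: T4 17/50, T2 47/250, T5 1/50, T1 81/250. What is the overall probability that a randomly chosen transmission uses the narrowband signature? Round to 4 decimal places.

By Bayes' rule, posterior ∝ prior × likelihood:
  T4: 0.12 × 0.34 = 0.0408
  T2: 0.46 × 0.188 = 0.08648
  T5: 0.28 × 0.02 = 0.0056
  T1: 0.14 × 0.324 = 0.04536
P(narrowband) = 0.0408 + 0.08648 + 0.0056 + 0.04536 = 0.17824 → 0.1782.

0.1782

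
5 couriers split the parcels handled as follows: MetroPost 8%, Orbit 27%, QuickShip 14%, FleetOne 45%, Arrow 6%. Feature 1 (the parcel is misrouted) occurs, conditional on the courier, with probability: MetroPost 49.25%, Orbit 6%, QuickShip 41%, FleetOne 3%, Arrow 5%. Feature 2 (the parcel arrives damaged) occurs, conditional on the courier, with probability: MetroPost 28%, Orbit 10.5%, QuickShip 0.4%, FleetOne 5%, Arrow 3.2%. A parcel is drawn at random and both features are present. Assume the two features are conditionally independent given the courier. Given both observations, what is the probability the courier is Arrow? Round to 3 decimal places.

Prior × likelihood for each hypothesis:
  MetroPost: 0.08 × 0.4925 × 0.28 = 0.011032
  Orbit: 0.27 × 0.06 × 0.105 = 0.001701
  QuickShip: 0.14 × 0.41 × 0.004 = 0.0002296
  FleetOne: 0.45 × 0.03 × 0.05 = 0.000675
  Arrow: 0.06 × 0.05 × 0.032 = 0.000096
Sum = 0.0137336.
P(Arrow | evidence) = 0.000096 / 0.0137336 ≈ 0.007.

0.007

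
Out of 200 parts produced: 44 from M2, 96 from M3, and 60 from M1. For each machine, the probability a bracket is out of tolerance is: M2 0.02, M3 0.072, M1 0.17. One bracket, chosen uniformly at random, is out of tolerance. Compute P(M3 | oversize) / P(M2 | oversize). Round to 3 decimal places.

By Bayes' rule, posterior ∝ prior × likelihood:
  M2: 0.22 × 0.02 = 0.0044
  M3: 0.48 × 0.072 = 0.03456
  M1: 0.3 × 0.17 = 0.051
Sum = 0.08996.
The ratio is 0.03456 / 0.0044 (the normalizer cancels) = 7.855.

7.855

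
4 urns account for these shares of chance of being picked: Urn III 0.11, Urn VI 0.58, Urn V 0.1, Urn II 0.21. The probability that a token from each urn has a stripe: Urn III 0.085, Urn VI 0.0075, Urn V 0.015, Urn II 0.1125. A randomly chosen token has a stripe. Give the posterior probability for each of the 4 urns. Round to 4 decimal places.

Urn III 0.2408, Urn VI 0.1120, Urn V 0.0386, Urn II 0.6085

Compute prior × likelihood for every hypothesis:
  Urn III: 0.11 × 0.085 = 0.00935
  Urn VI: 0.58 × 0.0075 = 0.00435
  Urn V: 0.1 × 0.015 = 0.0015
  Urn II: 0.21 × 0.1125 = 0.023625
Total = 0.038825.
P(Urn III | striped) = 0.00935/0.038825 ≈ 0.2408
P(Urn VI | striped) = 0.00435/0.038825 ≈ 0.1120
P(Urn V | striped) = 0.0015/0.038825 ≈ 0.0386
P(Urn II | striped) = 0.023625/0.038825 ≈ 0.6085
(Check: 0.2408+0.1120+0.0386+0.6085 = 0.9999.)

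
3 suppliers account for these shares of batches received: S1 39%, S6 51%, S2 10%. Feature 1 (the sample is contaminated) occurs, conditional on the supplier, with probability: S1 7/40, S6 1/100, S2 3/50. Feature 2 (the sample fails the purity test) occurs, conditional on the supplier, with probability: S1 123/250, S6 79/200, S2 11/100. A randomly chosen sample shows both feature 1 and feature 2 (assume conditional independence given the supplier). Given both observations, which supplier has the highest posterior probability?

S1

By Bayes' rule, posterior ∝ prior × likelihood:
  S1: 0.39 × 0.175 × 0.492 = 0.033579
  S6: 0.51 × 0.01 × 0.395 = 0.0020145
  S2: 0.1 × 0.06 × 0.11 = 0.00066
Normalizing constant = 0.0362535.
Largest term belongs to S1, so S1 is most probable.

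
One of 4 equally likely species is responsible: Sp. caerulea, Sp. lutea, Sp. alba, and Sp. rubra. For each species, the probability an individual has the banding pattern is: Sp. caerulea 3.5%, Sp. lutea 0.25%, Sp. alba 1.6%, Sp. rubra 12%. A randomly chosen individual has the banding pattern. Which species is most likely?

Sp. rubra

Since the prior is uniform, the posterior is proportional to the likelihood:
  Sp. caerulea: 0.035
  Sp. lutea: 0.0025
  Sp. alba: 0.016
  Sp. rubra: 0.12
Normalizing constant = 0.1735.
Largest term belongs to Sp. rubra, so Sp. rubra is most probable.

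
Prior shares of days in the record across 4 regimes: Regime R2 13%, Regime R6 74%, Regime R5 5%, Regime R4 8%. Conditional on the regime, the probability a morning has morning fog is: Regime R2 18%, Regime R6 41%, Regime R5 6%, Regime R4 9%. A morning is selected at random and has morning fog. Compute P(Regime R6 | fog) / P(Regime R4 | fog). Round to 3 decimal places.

Prior × likelihood for each hypothesis:
  Regime R2: 0.13 × 0.18 = 0.0234
  Regime R6: 0.74 × 0.41 = 0.3034
  Regime R5: 0.05 × 0.06 = 0.003
  Regime R4: 0.08 × 0.09 = 0.0072
Normalizing constant = 0.337.
The ratio is 0.3034 / 0.0072 (the normalizer cancels) = 42.139.

42.139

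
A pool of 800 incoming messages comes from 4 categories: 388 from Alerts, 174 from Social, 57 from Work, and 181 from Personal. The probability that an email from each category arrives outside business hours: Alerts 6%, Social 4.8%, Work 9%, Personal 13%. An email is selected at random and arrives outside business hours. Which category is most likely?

Personal

Unnormalized posteriors (prior × likelihood):
  Alerts: 0.485 × 0.06 = 0.0291
  Social: 0.2175 × 0.048 = 0.01044
  Work: 0.07125 × 0.09 = 0.0064125
  Personal: 0.22625 × 0.13 = 0.0294125
Sum = 0.075365.
Largest term belongs to Personal, so Personal is most probable.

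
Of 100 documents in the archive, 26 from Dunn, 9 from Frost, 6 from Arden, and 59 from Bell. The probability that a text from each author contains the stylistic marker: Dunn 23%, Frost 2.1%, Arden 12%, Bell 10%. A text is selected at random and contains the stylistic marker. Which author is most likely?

Dunn

Compute prior × likelihood for every hypothesis:
  Dunn: 0.26 × 0.23 = 0.0598
  Frost: 0.09 × 0.021 = 0.00189
  Arden: 0.06 × 0.12 = 0.0072
  Bell: 0.59 × 0.1 = 0.059
Total = 0.12789.
Largest term belongs to Dunn, so Dunn is most probable.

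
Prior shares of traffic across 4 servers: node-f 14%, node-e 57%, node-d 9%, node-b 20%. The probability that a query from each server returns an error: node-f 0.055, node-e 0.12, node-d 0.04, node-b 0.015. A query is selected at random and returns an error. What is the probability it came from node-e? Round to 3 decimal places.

0.827

Compute prior × likelihood for every hypothesis:
  node-f: 0.14 × 0.055 = 0.0077
  node-e: 0.57 × 0.12 = 0.0684
  node-d: 0.09 × 0.04 = 0.0036
  node-b: 0.2 × 0.015 = 0.003
Normalizing constant = 0.0827.
P(node-e | evidence) = 0.0684 / 0.0827 ≈ 0.827.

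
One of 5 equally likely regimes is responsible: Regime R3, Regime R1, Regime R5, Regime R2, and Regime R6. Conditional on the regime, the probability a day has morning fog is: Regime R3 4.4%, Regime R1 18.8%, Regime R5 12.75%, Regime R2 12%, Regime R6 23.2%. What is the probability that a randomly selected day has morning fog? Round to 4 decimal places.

0.1423

Since the prior is uniform, the posterior is proportional to the likelihood:
  Regime R3: 0.044
  Regime R1: 0.188
  Regime R5: 0.1275
  Regime R2: 0.12
  Regime R6: 0.232
P(fog) = (1/5) × (0.044 + 0.188 + 0.1275 + 0.12 + 0.232) = 0.7115/5 ≈ 0.1423.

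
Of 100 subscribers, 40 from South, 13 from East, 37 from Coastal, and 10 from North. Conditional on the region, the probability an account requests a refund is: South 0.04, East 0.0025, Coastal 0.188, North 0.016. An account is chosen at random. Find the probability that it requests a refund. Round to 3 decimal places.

Compute prior × likelihood for every hypothesis:
  South: 0.4 × 0.04 = 0.016
  East: 0.13 × 0.0025 = 0.000325
  Coastal: 0.37 × 0.188 = 0.06956
  North: 0.1 × 0.016 = 0.0016
P(refund) = 0.016 + 0.000325 + 0.06956 + 0.0016 = 0.087485 → 0.087.

0.087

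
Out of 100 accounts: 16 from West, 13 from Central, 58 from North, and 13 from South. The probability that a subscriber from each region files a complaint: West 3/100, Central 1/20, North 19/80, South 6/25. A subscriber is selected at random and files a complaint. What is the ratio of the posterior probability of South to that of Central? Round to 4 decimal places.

Unnormalized posteriors (prior × likelihood):
  West: 0.16 × 0.03 = 0.0048
  Central: 0.13 × 0.05 = 0.0065
  North: 0.58 × 0.2375 = 0.13775
  South: 0.13 × 0.24 = 0.0312
Sum = 0.18025.
The ratio is 0.0312 / 0.0065 (the normalizer cancels) = 4.8000.

4.8000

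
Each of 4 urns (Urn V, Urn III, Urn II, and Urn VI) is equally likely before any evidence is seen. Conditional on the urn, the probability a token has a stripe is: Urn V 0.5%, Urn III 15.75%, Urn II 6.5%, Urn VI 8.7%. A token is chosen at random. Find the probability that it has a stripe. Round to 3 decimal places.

With a uniform prior (1/4 each), posterior ∝ likelihood:
  Urn V: 0.005
  Urn III: 0.1575
  Urn II: 0.065
  Urn VI: 0.087
P(striped) = (1/4) × (0.005 + 0.1575 + 0.065 + 0.087) = 0.3145/4 ≈ 0.079.

0.079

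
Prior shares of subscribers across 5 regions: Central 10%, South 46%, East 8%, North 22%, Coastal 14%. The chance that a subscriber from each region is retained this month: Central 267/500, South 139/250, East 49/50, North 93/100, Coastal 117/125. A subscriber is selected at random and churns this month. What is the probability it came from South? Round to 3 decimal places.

0.738

Taking complements, P(churn | each) = Central 0.466, South 0.444, East 0.02, North 0.07, Coastal 0.064.
By Bayes' rule, posterior ∝ prior × likelihood:
  Central: 0.1 × 0.466 = 0.0466
  South: 0.46 × 0.444 = 0.20424
  East: 0.08 × 0.02 = 0.0016
  North: 0.22 × 0.07 = 0.0154
  Coastal: 0.14 × 0.064 = 0.00896
Total = 0.2768.
P(South | evidence) = 0.20424 / 0.2768 ≈ 0.738.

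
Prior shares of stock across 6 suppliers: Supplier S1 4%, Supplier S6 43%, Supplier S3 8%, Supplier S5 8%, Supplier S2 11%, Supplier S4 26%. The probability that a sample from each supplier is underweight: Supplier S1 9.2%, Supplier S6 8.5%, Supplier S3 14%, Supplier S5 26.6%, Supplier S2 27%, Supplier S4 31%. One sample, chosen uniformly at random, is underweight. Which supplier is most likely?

By Bayes' rule, posterior ∝ prior × likelihood:
  Supplier S1: 0.04 × 0.092 = 0.00368
  Supplier S6: 0.43 × 0.085 = 0.03655
  Supplier S3: 0.08 × 0.14 = 0.0112
  Supplier S5: 0.08 × 0.266 = 0.02128
  Supplier S2: 0.11 × 0.27 = 0.0297
  Supplier S4: 0.26 × 0.31 = 0.0806
Total = 0.18301.
Largest term belongs to Supplier S4, so Supplier S4 is most probable.

Supplier S4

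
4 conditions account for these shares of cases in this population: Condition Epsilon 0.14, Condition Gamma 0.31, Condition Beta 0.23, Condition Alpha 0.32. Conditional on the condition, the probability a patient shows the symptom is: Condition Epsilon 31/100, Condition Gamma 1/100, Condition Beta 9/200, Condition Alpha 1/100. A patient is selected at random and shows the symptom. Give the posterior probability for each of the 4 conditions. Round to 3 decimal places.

Prior × likelihood for each hypothesis:
  Condition Epsilon: 0.14 × 0.31 = 0.0434
  Condition Gamma: 0.31 × 0.01 = 0.0031
  Condition Beta: 0.23 × 0.045 = 0.01035
  Condition Alpha: 0.32 × 0.01 = 0.0032
Sum = 0.06005.
P(Condition Epsilon | symptomatic) = 0.0434/0.06005 ≈ 0.723
P(Condition Gamma | symptomatic) = 0.0031/0.06005 ≈ 0.052
P(Condition Beta | symptomatic) = 0.01035/0.06005 ≈ 0.172
P(Condition Alpha | symptomatic) = 0.0032/0.06005 ≈ 0.053
(Check: 0.723+0.052+0.172+0.053 = 1.000.)

Condition Epsilon 0.723, Condition Gamma 0.052, Condition Beta 0.172, Condition Alpha 0.053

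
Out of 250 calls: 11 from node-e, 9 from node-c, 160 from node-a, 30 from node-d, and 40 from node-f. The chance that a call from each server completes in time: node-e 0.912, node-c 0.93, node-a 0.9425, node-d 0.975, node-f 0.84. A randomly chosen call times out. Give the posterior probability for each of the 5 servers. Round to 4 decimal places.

node-e 0.0539, node-c 0.0351, node-a 0.5126, node-d 0.0418, node-f 0.3566

Taking complements, P(timeout | each) = node-e 0.088, node-c 0.07, node-a 0.0575, node-d 0.025, node-f 0.16.
Compute prior × likelihood for every hypothesis:
  node-e: 0.044 × 0.088 = 0.003872
  node-c: 0.036 × 0.07 = 0.00252
  node-a: 0.64 × 0.0575 = 0.0368
  node-d: 0.12 × 0.025 = 0.003
  node-f: 0.16 × 0.16 = 0.0256
Sum = 0.071792.
P(node-e | timeout) = 0.003872/0.071792 ≈ 0.0539
P(node-c | timeout) = 0.00252/0.071792 ≈ 0.0351
P(node-a | timeout) = 0.0368/0.071792 ≈ 0.5126
P(node-d | timeout) = 0.003/0.071792 ≈ 0.0418
P(node-f | timeout) = 0.0256/0.071792 ≈ 0.3566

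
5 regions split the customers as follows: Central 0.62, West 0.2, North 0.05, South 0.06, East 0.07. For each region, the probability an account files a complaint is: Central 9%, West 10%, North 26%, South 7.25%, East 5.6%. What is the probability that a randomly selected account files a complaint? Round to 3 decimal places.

Prior × likelihood for each hypothesis:
  Central: 0.62 × 0.09 = 0.0558
  West: 0.2 × 0.1 = 0.02
  North: 0.05 × 0.26 = 0.013
  South: 0.06 × 0.0725 = 0.00435
  East: 0.07 × 0.056 = 0.00392
P(complaint) = 0.0558 + 0.02 + 0.013 + 0.00435 + 0.00392 = 0.09707 → 0.097.

0.097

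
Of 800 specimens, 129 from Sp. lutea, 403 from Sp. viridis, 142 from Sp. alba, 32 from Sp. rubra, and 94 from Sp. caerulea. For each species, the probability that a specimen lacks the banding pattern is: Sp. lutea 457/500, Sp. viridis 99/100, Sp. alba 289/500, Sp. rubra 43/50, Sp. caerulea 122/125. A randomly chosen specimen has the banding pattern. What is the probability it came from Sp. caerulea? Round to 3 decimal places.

0.028

Taking complements, P(banded | each) = Sp. lutea 0.086, Sp. viridis 0.01, Sp. alba 0.422, Sp. rubra 0.14, Sp. caerulea 0.024.
Prior × likelihood for each hypothesis:
  Sp. lutea: 0.16125 × 0.086 = 0.0138675
  Sp. viridis: 0.50375 × 0.01 = 0.0050375
  Sp. alba: 0.1775 × 0.422 = 0.074905
  Sp. rubra: 0.04 × 0.14 = 0.0056
  Sp. caerulea: 0.1175 × 0.024 = 0.00282
Sum = 0.10223.
P(Sp. caerulea | evidence) = 0.00282 / 0.10223 ≈ 0.028.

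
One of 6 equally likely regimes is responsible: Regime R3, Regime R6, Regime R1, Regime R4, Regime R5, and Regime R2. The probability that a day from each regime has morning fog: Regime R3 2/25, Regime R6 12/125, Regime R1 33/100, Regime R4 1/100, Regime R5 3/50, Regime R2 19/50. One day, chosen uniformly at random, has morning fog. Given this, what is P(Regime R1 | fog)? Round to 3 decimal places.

Since the prior is uniform, the posterior is proportional to the likelihood:
  Regime R3: 0.08
  Regime R6: 0.096
  Regime R1: 0.33
  Regime R4: 0.01
  Regime R5: 0.06
  Regime R2: 0.38
Total = 0.956.
P(Regime R1 | evidence) = 0.33 / 0.956 ≈ 0.345.

0.345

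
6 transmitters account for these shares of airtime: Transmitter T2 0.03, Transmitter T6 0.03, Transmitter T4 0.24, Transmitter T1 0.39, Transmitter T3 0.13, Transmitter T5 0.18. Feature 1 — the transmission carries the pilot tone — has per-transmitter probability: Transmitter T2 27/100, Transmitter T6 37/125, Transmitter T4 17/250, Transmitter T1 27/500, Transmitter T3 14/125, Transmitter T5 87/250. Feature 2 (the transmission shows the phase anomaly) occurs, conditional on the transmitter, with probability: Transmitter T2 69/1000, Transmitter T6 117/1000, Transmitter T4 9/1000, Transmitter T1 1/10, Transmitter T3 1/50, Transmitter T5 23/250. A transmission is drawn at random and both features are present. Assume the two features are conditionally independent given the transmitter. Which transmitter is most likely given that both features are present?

Transmitter T5

By Bayes' rule, posterior ∝ prior × likelihood:
  Transmitter T2: 0.03 × 0.27 × 0.069 = 0.0005589
  Transmitter T6: 0.03 × 0.296 × 0.117 = 0.00103896
  Transmitter T4: 0.24 × 0.068 × 0.009 = 0.00014688
  Transmitter T1: 0.39 × 0.054 × 0.1 = 0.002106
  Transmitter T3: 0.13 × 0.112 × 0.02 = 0.0002912
  Transmitter T5: 0.18 × 0.348 × 0.092 = 0.00576288
Sum = 0.00990482.
Largest term belongs to Transmitter T5, so Transmitter T5 is most probable.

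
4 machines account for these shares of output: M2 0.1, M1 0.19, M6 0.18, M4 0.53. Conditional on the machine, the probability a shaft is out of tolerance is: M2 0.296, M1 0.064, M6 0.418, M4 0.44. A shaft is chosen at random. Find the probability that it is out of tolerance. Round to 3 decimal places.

By Bayes' rule, posterior ∝ prior × likelihood:
  M2: 0.1 × 0.296 = 0.0296
  M1: 0.19 × 0.064 = 0.01216
  M6: 0.18 × 0.418 = 0.07524
  M4: 0.53 × 0.44 = 0.2332
P(oversize) = 0.0296 + 0.01216 + 0.07524 + 0.2332 = 0.3502 → 0.350.

0.350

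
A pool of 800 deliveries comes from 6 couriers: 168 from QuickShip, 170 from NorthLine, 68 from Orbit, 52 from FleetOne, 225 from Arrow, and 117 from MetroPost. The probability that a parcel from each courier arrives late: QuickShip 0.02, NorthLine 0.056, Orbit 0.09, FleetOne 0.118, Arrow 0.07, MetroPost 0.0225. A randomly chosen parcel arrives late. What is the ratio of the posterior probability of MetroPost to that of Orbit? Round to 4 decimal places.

0.4301

Unnormalized posteriors (prior × likelihood):
  QuickShip: 0.21 × 0.02 = 0.0042
  NorthLine: 0.2125 × 0.056 = 0.0119
  Orbit: 0.085 × 0.09 = 0.00765
  FleetOne: 0.065 × 0.118 = 0.00767
  Arrow: 0.28125 × 0.07 = 0.0196875
  MetroPost: 0.14625 × 0.0225 = 0.003290625
Sum = 0.054398125.
The ratio is 0.003290625 / 0.00765 (the normalizer cancels) = 0.4301.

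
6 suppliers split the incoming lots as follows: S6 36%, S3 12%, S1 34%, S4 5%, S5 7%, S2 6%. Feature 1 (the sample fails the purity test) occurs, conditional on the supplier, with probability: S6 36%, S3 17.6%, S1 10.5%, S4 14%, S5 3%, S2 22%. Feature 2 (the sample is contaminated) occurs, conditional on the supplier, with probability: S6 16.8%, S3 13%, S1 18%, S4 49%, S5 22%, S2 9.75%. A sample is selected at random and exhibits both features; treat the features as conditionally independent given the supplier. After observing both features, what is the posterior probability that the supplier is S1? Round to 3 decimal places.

Prior × likelihood for each hypothesis:
  S6: 0.36 × 0.36 × 0.168 = 0.0217728
  S3: 0.12 × 0.176 × 0.13 = 0.0027456
  S1: 0.34 × 0.105 × 0.18 = 0.006426
  S4: 0.05 × 0.14 × 0.49 = 0.00343
  S5: 0.07 × 0.03 × 0.22 = 0.000462
  S2: 0.06 × 0.22 × 0.0975 = 0.001287
Total = 0.0361234.
P(S1 | evidence) = 0.006426 / 0.0361234 ≈ 0.178.

0.178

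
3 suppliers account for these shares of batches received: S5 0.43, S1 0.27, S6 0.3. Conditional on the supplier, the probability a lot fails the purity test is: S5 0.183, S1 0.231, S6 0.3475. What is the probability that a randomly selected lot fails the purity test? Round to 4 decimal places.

By Bayes' rule, posterior ∝ prior × likelihood:
  S5: 0.43 × 0.183 = 0.07869
  S1: 0.27 × 0.231 = 0.06237
  S6: 0.3 × 0.3475 = 0.10425
P(off-spec) = 0.07869 + 0.06237 + 0.10425 = 0.24531 → 0.2453.

0.2453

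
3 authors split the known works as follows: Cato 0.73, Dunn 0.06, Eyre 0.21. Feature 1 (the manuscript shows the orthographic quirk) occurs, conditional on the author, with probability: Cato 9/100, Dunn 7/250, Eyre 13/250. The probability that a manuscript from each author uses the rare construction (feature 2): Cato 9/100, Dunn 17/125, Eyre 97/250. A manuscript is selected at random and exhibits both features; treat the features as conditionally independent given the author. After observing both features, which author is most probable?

Cato

Compute prior × likelihood for every hypothesis:
  Cato: 0.73 × 0.09 × 0.09 = 0.005913
  Dunn: 0.06 × 0.028 × 0.136 = 0.00022848
  Eyre: 0.21 × 0.052 × 0.388 = 0.00423696
Normalizing constant = 0.01037844.
Largest term belongs to Cato, so Cato is most probable.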